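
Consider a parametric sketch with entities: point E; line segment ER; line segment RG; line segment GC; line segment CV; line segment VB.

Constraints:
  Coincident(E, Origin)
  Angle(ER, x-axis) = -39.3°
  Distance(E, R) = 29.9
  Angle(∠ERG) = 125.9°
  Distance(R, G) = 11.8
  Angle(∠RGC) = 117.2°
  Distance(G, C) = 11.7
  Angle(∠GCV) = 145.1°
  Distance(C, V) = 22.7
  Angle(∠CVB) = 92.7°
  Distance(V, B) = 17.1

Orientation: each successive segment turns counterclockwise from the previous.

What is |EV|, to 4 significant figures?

32.81

∠RGC = 117.2° gives GC at 77.60° from the x-axis; with |GC| = 11.7, C = (37.06, -4.497). ∠GCV = 145.1° gives CV at 112.5° from the x-axis; with |CV| = 22.7, V = (28.37, 16.48). Then |EV| = |V − E| = 32.81.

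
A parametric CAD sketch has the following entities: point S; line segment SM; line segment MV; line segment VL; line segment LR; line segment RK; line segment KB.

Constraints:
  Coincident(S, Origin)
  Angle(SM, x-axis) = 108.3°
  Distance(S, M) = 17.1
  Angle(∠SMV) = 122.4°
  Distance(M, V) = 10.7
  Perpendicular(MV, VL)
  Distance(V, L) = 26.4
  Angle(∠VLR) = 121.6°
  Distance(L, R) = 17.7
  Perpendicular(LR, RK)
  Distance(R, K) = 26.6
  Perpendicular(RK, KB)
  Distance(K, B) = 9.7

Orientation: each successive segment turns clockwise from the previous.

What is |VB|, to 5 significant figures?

22.218

S is at the origin; SM runs at 108.3° with length 17.1, so M = (-5.3693, 16.235). ∠SMV = 122.4° gives MV at 50.700° from the x-axis; with |MV| = 10.7, V = (1.4079, 24.515). The perpendicularity gives VL at right angles to MV, so VL runs at -39.300°; with |VL| = 26.4, L = (21.837, 7.7940). ∠VLR = 121.6° gives LR at -97.700° from the x-axis; with |LR| = 17.7, R = (19.466, -9.7464). LR is perpendicular to RK, so RK runs at 172.30°; with |RK| = 26.6, K = (-6.8944, -6.1824). RK ⟂ KB, so KB runs at 82.300°; with |KB| = 9.7, B = (-5.5948, 3.4302). Then |VB| = |B − V| = 22.218.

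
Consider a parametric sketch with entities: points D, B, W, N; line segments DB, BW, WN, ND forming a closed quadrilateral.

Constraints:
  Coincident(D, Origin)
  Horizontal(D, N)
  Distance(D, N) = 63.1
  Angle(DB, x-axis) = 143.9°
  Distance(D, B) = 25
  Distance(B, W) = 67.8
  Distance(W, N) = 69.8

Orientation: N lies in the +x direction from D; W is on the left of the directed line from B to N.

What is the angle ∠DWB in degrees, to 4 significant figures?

21.26°

Checks: |BW| = 67.80 ✓; |WN| = 69.80 ✓.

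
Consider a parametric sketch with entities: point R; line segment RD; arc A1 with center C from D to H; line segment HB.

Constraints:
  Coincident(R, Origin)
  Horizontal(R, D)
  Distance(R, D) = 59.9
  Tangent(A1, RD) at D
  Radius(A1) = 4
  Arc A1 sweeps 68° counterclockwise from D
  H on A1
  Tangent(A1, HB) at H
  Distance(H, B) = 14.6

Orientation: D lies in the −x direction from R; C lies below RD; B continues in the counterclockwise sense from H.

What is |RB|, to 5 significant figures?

70.915

R is at the origin; R and D share the same y with |RD| = 59.9 and D on the −x side, so D = (-59.900, 0.0000). A1 meets RD tangentially, so CD is at right angles to RD, so C = D + (0, -4) = (-59.900, -4.0000). On A1, D sits at bearing 90° from C; a 68° counterclockwise sweep puts H at bearing 158°, so H = C + 4.0·(cos 158°, sin 158°) = (-63.609, -2.5016). A1 meets HB tangentially, so CH is at right angles to HB, so HB runs along (−sin 158°, cos 158°); with |HB| = 14.6, B = (-69.078, -16.038). Then |RB| = |B − R| = 70.915.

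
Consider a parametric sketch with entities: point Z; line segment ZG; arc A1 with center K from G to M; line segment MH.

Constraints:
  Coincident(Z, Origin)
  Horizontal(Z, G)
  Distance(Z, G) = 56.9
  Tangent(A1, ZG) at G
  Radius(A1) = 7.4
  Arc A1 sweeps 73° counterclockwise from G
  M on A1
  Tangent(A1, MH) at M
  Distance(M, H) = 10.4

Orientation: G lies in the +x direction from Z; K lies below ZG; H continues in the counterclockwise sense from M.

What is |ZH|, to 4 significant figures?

49.18

Z is at the origin; ZG is horizontal with |ZG| = 56.9 and G on the +x side, so G = (56.90, 0.000). Tangency of A1 to ZG means the radius KG is perpendicular to ZG, so K = G + (0, -7.4) = (56.90, -7.400). On A1, G sits at bearing 90° from K; a 73° counterclockwise sweep puts M at bearing 163°, so M = K + 7.4·(cos 163°, sin 163°) = (49.82, -5.236). Since A1 is tangent to MH there, KM ⟂ MH, so MH runs along (−sin 163°, cos 163°); with |MH| = 10.4, H = (46.78, -15.18). Then |ZH| = |H − Z| = 49.18.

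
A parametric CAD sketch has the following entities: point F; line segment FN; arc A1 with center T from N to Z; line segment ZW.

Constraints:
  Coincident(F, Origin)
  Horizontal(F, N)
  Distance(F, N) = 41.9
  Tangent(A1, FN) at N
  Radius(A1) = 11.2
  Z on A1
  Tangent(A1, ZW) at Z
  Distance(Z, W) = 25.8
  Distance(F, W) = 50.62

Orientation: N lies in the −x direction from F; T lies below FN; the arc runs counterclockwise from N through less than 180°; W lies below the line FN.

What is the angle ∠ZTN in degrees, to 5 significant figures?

131.01°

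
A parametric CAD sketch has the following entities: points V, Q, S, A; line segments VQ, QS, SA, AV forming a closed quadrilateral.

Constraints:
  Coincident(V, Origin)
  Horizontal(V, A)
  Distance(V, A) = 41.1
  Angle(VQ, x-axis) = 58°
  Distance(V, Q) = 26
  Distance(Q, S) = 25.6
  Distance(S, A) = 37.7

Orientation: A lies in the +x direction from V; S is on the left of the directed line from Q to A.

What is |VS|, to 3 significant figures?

50.7

Checks: |QS| = 25.60 ✓; |SA| = 37.70 ✓.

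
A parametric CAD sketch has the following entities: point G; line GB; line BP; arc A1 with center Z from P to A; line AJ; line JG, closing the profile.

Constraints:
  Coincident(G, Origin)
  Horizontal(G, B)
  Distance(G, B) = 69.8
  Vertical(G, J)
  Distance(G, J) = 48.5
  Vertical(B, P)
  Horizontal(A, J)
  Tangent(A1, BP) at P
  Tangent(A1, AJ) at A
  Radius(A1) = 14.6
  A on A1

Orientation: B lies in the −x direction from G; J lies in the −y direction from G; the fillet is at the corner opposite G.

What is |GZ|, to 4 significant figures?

64.78

G is at the origin; G and B share the same y with |GB| = 69.8 and B on the −x side, so B = (-69.80, 0.000). GJ is vertical with |GJ| = 48.5 and J on the −y side, so J = (0.000, -48.50). The virtual corner opposite G is at (-69.80, -48.50). A1 meets BP tangentially, so ZP is at right angles to BP and A1 meets AJ tangentially, so ZA is at right angles to AJ, with radius 14.6, so the center Z sits 14.6 in from both sides at Z = (-55.20, -33.90). Then |GZ| = |Z − G| = 64.78.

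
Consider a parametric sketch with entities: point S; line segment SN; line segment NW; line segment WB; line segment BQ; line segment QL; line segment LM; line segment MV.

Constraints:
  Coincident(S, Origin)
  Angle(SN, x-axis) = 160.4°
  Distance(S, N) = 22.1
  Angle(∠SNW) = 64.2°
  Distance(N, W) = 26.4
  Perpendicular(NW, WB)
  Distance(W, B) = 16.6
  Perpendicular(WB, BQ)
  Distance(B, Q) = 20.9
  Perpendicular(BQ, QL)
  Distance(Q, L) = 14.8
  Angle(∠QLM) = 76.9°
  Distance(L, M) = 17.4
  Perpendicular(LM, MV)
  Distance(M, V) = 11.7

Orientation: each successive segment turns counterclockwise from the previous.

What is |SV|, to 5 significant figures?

10.544

∠QLM = 76.9° gives LM at -70.700° from the x-axis; with |LM| = 17.4, M = (-12.685, -14.282). The perpendicularity gives MV at right angles to LM, so MV runs at 19.300°; with |MV| = 11.7, V = (-1.6426, -10.415). Then |SV| = |V − S| = 10.544.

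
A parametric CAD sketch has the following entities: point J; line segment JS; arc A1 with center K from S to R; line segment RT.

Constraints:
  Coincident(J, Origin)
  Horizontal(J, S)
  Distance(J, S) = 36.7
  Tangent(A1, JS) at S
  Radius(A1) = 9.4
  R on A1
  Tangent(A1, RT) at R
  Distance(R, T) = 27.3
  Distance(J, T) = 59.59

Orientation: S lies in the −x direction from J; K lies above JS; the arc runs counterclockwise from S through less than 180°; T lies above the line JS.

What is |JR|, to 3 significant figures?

33.4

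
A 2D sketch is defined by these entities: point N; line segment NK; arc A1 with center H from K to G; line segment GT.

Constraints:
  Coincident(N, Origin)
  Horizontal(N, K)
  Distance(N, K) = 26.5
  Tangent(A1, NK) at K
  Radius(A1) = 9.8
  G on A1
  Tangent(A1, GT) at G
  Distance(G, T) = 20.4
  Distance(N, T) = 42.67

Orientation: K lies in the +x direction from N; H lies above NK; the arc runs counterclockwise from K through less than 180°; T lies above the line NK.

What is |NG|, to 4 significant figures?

38.05

Checks: ∠(HK, KN) = 90.00° ✓; |HG| = 9.800 ✓; ∠(HG, GT) = 90.00° ✓; |GT| = 20.40 ✓; |NT| = 42.67 ✓.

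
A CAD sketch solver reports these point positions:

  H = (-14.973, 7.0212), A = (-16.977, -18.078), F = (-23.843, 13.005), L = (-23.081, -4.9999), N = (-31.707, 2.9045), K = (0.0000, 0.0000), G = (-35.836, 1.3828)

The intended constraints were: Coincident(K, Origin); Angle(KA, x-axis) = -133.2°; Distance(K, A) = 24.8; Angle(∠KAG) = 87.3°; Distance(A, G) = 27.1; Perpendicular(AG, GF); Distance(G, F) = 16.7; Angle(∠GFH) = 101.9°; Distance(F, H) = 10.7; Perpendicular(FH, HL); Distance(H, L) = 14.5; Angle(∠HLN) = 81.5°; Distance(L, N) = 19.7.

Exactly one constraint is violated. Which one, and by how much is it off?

Distance(L, N) = 19.7 — off by 8.00.

K = (0.00, 0.00) ✓; KA at -133.2° ✓; |KA| = 24.80 ✓; ∠KAG = 87.30° ✓; |AG| = 27.10 ✓; ∠(AG, GF) = 90.00° ✓; |GF| = 16.70 ✓; ∠GFH = 101.9° ✓; |FH| = 10.70 ✓; ∠(FH, HL) = 89.99° ✓; |HL| = 14.50 ✓; ∠HLN = 81.50° ✓; |LN| = 11.70 ✗.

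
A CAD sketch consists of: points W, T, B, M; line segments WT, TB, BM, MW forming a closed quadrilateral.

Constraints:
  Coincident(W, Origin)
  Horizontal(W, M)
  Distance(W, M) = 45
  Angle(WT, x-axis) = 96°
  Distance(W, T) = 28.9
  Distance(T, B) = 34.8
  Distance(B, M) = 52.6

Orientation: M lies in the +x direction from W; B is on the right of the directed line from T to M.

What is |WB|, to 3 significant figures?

9.31

Checks: |TB| = 34.80 ✓; |BM| = 52.60 ✓.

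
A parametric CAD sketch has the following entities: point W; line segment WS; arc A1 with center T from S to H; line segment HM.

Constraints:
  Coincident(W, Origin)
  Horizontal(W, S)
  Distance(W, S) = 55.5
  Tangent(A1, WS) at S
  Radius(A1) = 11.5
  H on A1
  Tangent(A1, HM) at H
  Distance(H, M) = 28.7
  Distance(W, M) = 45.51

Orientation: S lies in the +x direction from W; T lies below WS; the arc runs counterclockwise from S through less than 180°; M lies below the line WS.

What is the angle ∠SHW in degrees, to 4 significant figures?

140.3°

W is at the origin; WS is horizontal with |WS| = 55.5 and S on the +x side, so S = (55.50, 0.000). The tangent condition forces TS to be normal to WS, so T = S + (0, -11.5) = (55.50, -11.50). Since TH ⟂ HM (tangency), |TM| = √(11.5² + 28.7²) = 30.92 regardless of where H sits on A1. So M lies on both circle(W, 45.51) and circle(T, 30.92); the below-WS intersection is M = (32.36, -32.00). H is the foot of the tangent from M: H = (45.22, -6.346).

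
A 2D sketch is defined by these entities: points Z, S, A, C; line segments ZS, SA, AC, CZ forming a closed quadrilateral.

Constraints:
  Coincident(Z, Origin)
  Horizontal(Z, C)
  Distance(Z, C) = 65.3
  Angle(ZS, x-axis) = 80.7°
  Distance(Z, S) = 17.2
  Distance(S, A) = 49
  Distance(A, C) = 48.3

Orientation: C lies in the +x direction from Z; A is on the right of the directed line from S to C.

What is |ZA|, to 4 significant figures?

36.59

Checks: ZS at 80.70° ✓; |SA| = 49.00 ✓; |AC| = 48.30 ✓.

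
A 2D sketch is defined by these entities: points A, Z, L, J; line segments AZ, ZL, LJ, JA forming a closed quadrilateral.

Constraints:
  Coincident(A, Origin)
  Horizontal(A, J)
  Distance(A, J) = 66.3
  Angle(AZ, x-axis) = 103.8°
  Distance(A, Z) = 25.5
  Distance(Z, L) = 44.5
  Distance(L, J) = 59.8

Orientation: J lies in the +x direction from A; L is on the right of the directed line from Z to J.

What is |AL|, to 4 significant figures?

19.33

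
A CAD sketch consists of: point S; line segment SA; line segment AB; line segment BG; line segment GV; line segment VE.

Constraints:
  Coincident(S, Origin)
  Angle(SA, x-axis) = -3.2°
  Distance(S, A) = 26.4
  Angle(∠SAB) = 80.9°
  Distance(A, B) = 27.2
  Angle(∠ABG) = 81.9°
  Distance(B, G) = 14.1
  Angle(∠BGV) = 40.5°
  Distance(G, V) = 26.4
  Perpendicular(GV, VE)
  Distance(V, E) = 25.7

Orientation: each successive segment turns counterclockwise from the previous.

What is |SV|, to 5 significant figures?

35.082

S is at the origin; SA runs at -3.2° with length 26.4, so A = (26.359, -1.4737). ∠SAB = 80.9° gives AB at 95.900° from the x-axis; with |AB| = 27.2, B = (23.563, 25.582). ∠ABG = 81.9° gives BG at -166.00° from the x-axis; with |BG| = 14.1, G = (9.8817, 22.171). ∠BGV = 40.5° gives GV at -26.500° from the x-axis; with |GV| = 26.4, V = (33.508, 10.392). Then |SV| = |V − S| = 35.082.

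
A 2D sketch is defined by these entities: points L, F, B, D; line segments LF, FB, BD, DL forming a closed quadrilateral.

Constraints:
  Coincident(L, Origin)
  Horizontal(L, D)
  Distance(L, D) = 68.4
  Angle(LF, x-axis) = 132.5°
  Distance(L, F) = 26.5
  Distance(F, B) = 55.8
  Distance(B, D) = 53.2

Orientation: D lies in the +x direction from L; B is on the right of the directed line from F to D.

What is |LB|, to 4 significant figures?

29.30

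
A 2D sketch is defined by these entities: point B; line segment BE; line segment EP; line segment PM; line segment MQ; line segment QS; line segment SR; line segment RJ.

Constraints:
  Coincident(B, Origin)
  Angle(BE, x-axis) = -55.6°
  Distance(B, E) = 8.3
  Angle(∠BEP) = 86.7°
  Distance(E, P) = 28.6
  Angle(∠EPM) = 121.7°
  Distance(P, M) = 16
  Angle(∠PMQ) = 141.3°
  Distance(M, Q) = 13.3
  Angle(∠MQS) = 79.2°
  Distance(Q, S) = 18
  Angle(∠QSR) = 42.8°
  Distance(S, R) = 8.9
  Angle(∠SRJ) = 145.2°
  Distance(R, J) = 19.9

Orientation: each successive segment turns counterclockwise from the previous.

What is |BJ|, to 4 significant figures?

47.17

∠QSR = 42.8° gives SR at 12.70° from the x-axis; with |SR| = 8.9, R = (14.78, 23.13). ∠SRJ = 145.2° gives RJ at 47.50° from the x-axis; with |RJ| = 19.9, J = (28.22, 37.80). Then |BJ| = |J − B| = 47.17.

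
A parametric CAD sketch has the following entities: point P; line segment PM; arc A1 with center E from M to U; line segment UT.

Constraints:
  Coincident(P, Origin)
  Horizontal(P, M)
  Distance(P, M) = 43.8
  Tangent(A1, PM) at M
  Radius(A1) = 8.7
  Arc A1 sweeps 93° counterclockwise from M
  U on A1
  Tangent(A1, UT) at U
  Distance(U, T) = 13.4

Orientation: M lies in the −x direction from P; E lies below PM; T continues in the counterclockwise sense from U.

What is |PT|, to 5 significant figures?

56.478

On A1, M sits at bearing 90° from E; a 93° counterclockwise sweep puts U at bearing 183°, so U = E + 8.7·(cos 183°, sin 183°) = (-52.488, -9.1553). Since A1 is tangent to UT there, EU ⟂ UT, so UT runs along (−sin 183°, cos 183°); with |UT| = 13.4, T = (-51.787, -22.537). Then |PT| = |T − P| = 56.478.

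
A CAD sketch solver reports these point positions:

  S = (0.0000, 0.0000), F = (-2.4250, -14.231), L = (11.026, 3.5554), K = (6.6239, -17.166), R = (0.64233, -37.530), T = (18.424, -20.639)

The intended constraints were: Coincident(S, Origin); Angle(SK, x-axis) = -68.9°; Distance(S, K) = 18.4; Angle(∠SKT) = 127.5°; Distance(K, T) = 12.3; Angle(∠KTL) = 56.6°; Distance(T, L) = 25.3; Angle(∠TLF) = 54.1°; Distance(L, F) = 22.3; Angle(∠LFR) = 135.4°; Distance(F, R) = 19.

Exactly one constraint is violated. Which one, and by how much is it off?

Distance(F, R) = 19 — off by 4.50.

S = (0.00, 0.00) ✓; SK at -68.90° ✓; |SK| = 18.40 ✓; ∠SKT = 127.5° ✓; |KT| = 12.30 ✓; ∠KTL = 56.60° ✓; |TL| = 25.30 ✓; ∠TLF = 54.10° ✓; |LF| = 22.30 ✓; ∠LFR = 135.4° ✓; |FR| = 23.50 ✗.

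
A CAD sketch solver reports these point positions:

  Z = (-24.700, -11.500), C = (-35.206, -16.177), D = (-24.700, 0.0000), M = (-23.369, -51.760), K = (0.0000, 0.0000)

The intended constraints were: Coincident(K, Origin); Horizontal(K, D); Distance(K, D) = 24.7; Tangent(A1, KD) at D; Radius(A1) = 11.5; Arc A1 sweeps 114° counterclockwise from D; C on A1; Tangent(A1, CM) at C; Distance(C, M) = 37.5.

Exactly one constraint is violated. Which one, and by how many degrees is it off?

Tangent(A1, CM) at C — off by 5.60°.

K = (0.00, 0.00) ✓; K.y = 0.00, D.y = 0.00 ✓; |KD| = 24.70 ✓; ∠(ZD, DK) = 90.00° ✓; |ZD| = 11.50 ✓; bearing(Z→C) − bearing(Z→D) = 114.0° ✓; |ZC| = 11.50 ✓; ∠(ZC, CM) = 95.60° ✗; |CM| = 37.50 ✓.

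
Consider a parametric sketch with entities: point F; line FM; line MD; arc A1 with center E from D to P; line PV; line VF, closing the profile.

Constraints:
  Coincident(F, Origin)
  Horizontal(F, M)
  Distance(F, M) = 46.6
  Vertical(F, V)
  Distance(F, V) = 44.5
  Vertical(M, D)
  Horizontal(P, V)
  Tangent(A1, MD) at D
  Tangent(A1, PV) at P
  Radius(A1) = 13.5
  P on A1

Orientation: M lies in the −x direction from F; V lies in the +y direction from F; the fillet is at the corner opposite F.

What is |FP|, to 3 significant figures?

55.5

F is at the origin; F and M share the same y with |FM| = 46.6 and M on the −x side, so M = (-46.6, 0.00). FV is vertical with |FV| = 44.5 and V on the +y side, so V = (0.00, 44.5). The virtual corner opposite F is at (-46.6, 44.5). Since A1 is tangent to MD there, ED ⟂ MD and the tangent condition forces EP to be normal to PV, with radius 13.5, so the center E sits 13.5 in from both sides at E = (-33.1, 31.0). That places the tangent points at D = (-46.6, 31.0) on MD and P = (-33.1, 44.5) on PV. Then |FP| = |P − F| = 55.5.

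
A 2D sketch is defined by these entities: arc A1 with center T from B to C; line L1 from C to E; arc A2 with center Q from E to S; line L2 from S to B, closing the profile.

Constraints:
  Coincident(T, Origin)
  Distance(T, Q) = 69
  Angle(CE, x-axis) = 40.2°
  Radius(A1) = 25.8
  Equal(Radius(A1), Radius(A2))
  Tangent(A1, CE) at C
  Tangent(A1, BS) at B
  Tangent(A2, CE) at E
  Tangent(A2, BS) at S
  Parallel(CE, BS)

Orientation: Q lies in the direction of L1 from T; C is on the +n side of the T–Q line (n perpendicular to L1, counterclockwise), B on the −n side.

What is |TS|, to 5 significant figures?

73.666

The slot axis is L1's direction at 40.2°, so u = (cos 40.2°, sin 40.2°) = (0.76380, 0.64546) and n = (−sin 40.2°, cos 40.2°) = (-0.64546, 0.76380). T is at the origin and Q lies 69.0 along u from T, so Q = 69.0·u = (52.702, 44.537). Tangency of A1 to both parallel lines with radius 25.8 puts C and B at T ± 25.8·n: C = (-16.653, 19.706), B = (16.653, -19.706). Equal radii place E and S the same way about Q: E = Q + 25.8·n = (36.049, 64.243), S = Q − 25.8·n = (69.355, 24.831). Then |TS| = |S − T| = 73.666.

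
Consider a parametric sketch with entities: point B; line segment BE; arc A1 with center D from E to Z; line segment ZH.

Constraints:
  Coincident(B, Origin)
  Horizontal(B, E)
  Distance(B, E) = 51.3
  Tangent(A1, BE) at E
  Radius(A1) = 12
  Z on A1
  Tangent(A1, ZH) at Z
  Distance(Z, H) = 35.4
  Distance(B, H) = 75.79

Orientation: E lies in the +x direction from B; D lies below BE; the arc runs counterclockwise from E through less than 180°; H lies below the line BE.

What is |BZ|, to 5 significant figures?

44.537

B is at the origin; B and E share the same y with |BE| = 51.3 and E on the +x side, so E = (51.300, 0.0000). Tangency of A1 to BE means the radius DE is perpendicular to BE, so D = E + (0, -12) = (51.300, -12.000). Since DZ ⟂ ZH (tangency), |DH| = √(12.0² + 35.4²) = 37.379 regardless of where Z sits on A1. So H lies on both circle(B, 75.79) and circle(D, 37.379); the below-BE intersection is H = (58.013, -48.771). Z is the foot of the tangent from H: Z = (40.812, -17.831).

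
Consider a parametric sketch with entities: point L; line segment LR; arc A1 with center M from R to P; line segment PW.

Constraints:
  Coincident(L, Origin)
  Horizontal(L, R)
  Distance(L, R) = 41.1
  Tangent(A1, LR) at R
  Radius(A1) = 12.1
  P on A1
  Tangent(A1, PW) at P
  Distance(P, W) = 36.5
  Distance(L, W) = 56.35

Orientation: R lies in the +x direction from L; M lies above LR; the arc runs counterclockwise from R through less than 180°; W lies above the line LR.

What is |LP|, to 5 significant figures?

54.328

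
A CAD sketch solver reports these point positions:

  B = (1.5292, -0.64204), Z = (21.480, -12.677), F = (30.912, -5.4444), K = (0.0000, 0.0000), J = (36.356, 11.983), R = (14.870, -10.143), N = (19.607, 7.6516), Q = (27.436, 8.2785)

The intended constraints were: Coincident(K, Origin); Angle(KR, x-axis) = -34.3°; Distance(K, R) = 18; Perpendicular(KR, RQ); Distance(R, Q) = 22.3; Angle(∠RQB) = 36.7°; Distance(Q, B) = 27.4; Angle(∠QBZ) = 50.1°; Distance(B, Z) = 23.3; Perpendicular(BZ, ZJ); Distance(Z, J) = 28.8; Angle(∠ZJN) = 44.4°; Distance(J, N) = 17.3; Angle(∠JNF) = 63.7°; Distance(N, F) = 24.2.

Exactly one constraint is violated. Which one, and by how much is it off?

Distance(N, F) = 24.2 — off by 6.90.

K = (0.00, 0.00) ✓; KR at -34.30° ✓; |KR| = 18.00 ✓; ∠(KR, RQ) = 90.00° ✓; |RQ| = 22.30 ✓; ∠RQB = 36.70° ✓; |QB| = 27.40 ✓; ∠QBZ = 50.10° ✓; |BZ| = 23.30 ✓; ∠(BZ, ZJ) = 90.00° ✓; |ZJ| = 28.80 ✓; ∠ZJN = 44.40° ✓; |JN| = 17.30 ✓; ∠JNF = 63.70° ✓; |NF| = 17.30 ✗.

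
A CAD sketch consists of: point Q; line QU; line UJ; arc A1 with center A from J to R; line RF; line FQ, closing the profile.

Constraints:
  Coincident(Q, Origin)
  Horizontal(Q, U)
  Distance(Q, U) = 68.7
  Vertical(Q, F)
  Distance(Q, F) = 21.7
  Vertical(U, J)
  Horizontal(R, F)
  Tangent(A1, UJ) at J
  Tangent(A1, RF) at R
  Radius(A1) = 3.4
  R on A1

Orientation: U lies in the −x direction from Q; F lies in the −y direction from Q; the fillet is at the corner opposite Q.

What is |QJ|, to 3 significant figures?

71.1

The virtual corner opposite Q is at (-68.7, -21.7). Since A1 is tangent to UJ there, AJ ⟂ UJ and the tangent condition forces AR to be normal to RF, with radius 3.4, so the center A sits 3.4 in from both sides at A = (-65.3, -18.3). That places the tangent points at J = (-68.7, -18.3) on UJ and R = (-65.3, -21.7) on RF. Then |QJ| = |J − Q| = 71.1.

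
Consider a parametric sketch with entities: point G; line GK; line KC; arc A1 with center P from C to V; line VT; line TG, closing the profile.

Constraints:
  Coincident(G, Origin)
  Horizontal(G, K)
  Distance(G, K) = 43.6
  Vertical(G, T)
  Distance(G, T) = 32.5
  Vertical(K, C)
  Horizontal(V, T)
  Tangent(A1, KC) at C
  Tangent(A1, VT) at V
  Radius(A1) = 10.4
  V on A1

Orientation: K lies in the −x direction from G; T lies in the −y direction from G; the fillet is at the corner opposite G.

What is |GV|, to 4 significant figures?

46.46

The virtual corner opposite G is at (-43.60, -32.50). Since A1 is tangent to KC there, PC ⟂ KC and A1 meets VT tangentially, so PV is at right angles to VT, with radius 10.4, so the center P sits 10.4 in from both sides at P = (-33.20, -22.10). That places the tangent points at C = (-43.60, -22.10) on KC and V = (-33.20, -32.50) on VT. Then |GV| = |V − G| = 46.46.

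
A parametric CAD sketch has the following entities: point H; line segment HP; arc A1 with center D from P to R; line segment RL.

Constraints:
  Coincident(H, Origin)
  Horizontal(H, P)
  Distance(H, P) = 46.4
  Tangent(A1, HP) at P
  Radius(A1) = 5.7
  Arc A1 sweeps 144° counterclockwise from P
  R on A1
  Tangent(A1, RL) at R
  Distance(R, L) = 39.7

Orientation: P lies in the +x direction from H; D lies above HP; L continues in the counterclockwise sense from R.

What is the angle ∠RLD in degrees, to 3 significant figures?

8.17°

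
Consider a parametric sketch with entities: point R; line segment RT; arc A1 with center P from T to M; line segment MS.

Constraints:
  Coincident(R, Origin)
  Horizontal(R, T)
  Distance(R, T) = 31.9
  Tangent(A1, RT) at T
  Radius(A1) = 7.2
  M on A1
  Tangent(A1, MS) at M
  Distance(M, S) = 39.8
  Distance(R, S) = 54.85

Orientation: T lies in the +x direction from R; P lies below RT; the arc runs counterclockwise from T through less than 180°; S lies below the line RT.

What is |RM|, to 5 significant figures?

25.895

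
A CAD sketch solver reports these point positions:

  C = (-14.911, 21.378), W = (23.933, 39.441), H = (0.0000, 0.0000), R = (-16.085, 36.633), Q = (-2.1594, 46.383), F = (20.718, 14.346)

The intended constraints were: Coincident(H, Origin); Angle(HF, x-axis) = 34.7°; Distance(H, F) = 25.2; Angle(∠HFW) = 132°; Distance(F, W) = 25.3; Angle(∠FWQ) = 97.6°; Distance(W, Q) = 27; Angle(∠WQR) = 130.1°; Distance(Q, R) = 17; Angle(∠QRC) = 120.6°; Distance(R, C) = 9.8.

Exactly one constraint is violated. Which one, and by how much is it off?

Distance(R, C) = 9.8 — off by 5.50.

H = (0.00, 0.00) ✓; HF at 34.70° ✓; |HF| = 25.20 ✓; ∠HFW = 132.0° ✓; |FW| = 25.30 ✓; ∠FWQ = 97.60° ✓; |WQ| = 27.00 ✓; ∠WQR = 130.1° ✓; |QR| = 17.00 ✓; ∠QRC = 120.6° ✓; |RC| = 15.30 ✗.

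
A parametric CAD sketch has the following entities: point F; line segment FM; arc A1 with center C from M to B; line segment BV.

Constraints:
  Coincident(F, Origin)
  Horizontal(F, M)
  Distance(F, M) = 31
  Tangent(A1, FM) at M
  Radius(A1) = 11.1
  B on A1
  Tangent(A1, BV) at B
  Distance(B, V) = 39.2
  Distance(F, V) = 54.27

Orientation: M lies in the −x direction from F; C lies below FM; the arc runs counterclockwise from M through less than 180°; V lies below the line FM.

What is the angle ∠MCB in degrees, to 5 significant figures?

121.21°

F is at the origin; FM is horizontal with |FM| = 31.0 and M on the −x side, so M = (-31.000, 0.0000). The tangent condition forces CM to be normal to FM, so C = M + (0, -11.1) = (-31.000, -11.100). Since CB ⟂ BV (tangency), |CV| = √(11.1² + 39.2²) = 40.741 regardless of where B sits on A1. So V lies on both circle(F, 54.27) and circle(C, 40.741); the below-FM intersection is V = (-20.181, -50.378). B is the foot of the tangent from V: B = (-40.493, -16.852).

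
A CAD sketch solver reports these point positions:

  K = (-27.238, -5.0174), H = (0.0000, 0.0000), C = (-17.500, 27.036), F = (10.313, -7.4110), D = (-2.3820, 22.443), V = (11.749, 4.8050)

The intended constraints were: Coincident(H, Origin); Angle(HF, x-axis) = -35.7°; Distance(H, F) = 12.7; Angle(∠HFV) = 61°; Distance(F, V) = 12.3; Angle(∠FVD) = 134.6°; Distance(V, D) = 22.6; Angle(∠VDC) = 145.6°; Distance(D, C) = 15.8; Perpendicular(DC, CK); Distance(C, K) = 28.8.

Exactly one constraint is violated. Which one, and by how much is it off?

Distance(C, K) = 28.8 — off by 4.70.

H = (0.00, 0.00) ✓; HF at -35.70° ✓; |HF| = 12.70 ✓; ∠HFV = 61.00° ✓; |FV| = 12.30 ✓; ∠FVD = 134.6° ✓; |VD| = 22.60 ✓; ∠VDC = 145.6° ✓; |DC| = 15.80 ✓; ∠(DC, CK) = 90.00° ✓; |CK| = 33.50 ✗.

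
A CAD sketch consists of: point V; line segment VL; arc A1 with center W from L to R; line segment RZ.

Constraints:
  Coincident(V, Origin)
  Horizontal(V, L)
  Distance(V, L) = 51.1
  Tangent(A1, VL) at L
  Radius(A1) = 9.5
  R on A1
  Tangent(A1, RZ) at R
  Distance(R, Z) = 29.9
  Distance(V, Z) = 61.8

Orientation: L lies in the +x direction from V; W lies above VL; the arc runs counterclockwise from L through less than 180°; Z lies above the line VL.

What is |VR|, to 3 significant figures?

61.2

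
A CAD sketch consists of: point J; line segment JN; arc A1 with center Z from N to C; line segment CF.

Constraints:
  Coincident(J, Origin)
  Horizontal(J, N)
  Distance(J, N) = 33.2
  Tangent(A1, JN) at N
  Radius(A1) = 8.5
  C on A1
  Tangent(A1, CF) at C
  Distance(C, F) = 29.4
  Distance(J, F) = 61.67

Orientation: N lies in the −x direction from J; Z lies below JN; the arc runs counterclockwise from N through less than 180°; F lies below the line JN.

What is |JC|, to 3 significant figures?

41.3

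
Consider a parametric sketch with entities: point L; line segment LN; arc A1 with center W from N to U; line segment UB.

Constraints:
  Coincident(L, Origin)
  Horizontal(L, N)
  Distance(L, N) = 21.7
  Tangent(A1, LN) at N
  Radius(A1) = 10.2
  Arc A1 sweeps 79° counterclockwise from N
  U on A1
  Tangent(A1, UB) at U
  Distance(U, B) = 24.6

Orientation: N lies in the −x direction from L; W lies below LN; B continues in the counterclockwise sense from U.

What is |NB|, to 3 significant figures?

35.6

On A1, N sits at bearing 90° from W; a 79° counterclockwise sweep puts U at bearing 169°, so U = W + 10.2·(cos 169°, sin 169°) = (-31.7, -8.25). A1 meets UB tangentially, so WU is at right angles to UB, so UB runs along (−sin 169°, cos 169°); with |UB| = 24.6, B = (-36.4, -32.4). Then |NB| = |B − N| = 35.6.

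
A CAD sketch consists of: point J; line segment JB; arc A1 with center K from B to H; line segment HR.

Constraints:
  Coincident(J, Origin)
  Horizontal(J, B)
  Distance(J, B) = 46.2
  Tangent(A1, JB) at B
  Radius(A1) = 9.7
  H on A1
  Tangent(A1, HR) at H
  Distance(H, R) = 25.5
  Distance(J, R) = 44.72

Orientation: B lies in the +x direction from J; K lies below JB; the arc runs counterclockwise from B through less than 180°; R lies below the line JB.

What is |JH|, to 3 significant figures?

37.5

Checks: J.y = 0.00, B.y = 0.00 ✓; |KB| = 9.700 ✓; |KH| = 9.700 ✓; ∠(KH, HR) = 90.00° ✓; |HR| = 25.50 ✓; |JR| = 44.72 ✓.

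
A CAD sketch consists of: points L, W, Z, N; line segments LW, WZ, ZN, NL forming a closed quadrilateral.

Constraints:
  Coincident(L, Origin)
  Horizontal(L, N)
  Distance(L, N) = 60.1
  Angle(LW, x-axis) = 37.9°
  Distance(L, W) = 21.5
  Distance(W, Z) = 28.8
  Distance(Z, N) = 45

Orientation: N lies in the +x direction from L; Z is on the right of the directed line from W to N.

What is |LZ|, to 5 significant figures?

23.716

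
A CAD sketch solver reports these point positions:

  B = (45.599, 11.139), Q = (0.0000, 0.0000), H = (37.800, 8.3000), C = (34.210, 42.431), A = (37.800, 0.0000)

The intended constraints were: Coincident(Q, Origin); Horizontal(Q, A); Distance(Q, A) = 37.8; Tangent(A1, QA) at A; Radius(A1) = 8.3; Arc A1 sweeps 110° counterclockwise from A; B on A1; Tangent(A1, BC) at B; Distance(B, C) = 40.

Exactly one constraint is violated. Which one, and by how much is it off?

Distance(B, C) = 40 — off by 6.70.

Q = (0.00, 0.00) ✓; Q.y = 0.00, A.y = 0.00 ✓; |QA| = 37.80 ✓; ∠(HA, AQ) = 90.00° ✓; |HA| = 8.300 ✓; bearing(H→B) − bearing(H→A) = 110.0° ✓; |HB| = 8.300 ✓; ∠(HB, BC) = 90.00° ✓; |BC| = 33.30 ✗.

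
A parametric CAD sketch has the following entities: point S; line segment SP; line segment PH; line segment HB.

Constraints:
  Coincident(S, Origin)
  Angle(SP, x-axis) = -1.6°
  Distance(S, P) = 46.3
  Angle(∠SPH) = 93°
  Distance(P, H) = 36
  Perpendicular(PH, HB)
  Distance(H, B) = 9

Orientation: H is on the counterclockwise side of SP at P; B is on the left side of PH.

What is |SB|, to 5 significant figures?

53.506

∠SPH = 93.0°, so PH runs at -1.6° + (180° − 93.0°) = 85.400° from the x-axis; with |PH| = 36.0, H = P + 36.0·(cos 85.400°, sin 85.400°) = (49.169, 34.591). PH ⟂ HB; with |HB| = 9.0 on the left of PH, B = H + 9.0·(-0.99678, 0.080199) = (40.198, 35.313). Then |SB| = |B − S| = 53.506.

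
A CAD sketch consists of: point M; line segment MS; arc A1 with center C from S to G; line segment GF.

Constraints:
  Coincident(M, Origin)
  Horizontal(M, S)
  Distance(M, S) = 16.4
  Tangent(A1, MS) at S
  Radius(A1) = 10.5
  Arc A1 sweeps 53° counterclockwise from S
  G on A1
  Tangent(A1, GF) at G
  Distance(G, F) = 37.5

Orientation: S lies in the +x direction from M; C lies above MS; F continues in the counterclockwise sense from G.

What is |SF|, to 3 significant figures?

46.1

On A1, S sits at bearing -90° from C; a 53° counterclockwise sweep puts G at bearing -37°, so G = C + 10.5·(cos -37°, sin -37°) = (24.8, 4.18). Tangency of A1 to GF means the radius CG is perpendicular to GF, so GF runs along (−sin -37°, cos -37°); with |GF| = 37.5, F = (47.4, 34.1). Then |SF| = |F − S| = 46.1.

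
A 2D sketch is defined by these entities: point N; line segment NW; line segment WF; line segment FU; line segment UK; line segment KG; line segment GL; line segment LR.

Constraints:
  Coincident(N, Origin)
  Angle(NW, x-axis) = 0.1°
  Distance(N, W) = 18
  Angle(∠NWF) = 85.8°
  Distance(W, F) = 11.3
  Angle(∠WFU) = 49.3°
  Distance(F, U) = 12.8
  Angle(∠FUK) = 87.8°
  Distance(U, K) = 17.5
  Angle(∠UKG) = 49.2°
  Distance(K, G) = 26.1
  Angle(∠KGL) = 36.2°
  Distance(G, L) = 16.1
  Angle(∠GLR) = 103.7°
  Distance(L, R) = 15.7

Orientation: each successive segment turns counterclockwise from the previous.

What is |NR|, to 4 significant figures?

23.22

N is at the origin; NW runs at 0.1° with length 18.0, so W = (18.00, 0.03142). ∠NWF = 85.8° gives WF at 94.30° from the x-axis; with |WF| = 11.3, F = (17.15, 11.30). ∠WFU = 49.3° gives FU at -135.0° from the x-axis; with |FU| = 12.8, U = (8.102, 2.249). ∠FUK = 87.8° gives UK at -42.80° from the x-axis; with |UK| = 17.5, K = (20.94, -9.642). ∠UKG = 49.2° gives KG at 88.00° from the x-axis; with |KG| = 26.1, G = (21.85, 16.44). ∠KGL = 36.2° gives GL at -128.2° from the x-axis; with |GL| = 16.1, L = (11.90, 3.790). ∠GLR = 103.7° gives LR at -51.90° from the x-axis; with |LR| = 15.7, R = (21.58, -8.565). Then |NR| = |R − N| = 23.22.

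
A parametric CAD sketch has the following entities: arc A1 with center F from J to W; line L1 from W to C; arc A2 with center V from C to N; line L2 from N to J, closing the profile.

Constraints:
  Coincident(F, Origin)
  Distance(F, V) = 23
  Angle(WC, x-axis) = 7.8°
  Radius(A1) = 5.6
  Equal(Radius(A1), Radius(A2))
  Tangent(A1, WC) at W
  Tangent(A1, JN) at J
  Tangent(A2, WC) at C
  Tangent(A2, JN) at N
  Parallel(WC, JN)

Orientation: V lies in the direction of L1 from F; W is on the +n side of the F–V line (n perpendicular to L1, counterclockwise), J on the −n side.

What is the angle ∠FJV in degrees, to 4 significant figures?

76.32°

The slot axis is L1's direction at 7.8°, so u = (cos 7.8°, sin 7.8°) = (0.9907, 0.1357) and n = (−sin 7.8°, cos 7.8°) = (-0.1357, 0.9907). F is at the origin and V lies 23.0 along u from F, so V = 23.0·u = (22.79, 3.121). Tangency of A1 to both parallel lines with radius 5.6 puts W and J at F ± 5.6·n: W = (-0.7600, 5.548), J = (0.7600, -5.548). Then cos ∠FJV = JF·JV / (|JF||JV|), giving 76.32°.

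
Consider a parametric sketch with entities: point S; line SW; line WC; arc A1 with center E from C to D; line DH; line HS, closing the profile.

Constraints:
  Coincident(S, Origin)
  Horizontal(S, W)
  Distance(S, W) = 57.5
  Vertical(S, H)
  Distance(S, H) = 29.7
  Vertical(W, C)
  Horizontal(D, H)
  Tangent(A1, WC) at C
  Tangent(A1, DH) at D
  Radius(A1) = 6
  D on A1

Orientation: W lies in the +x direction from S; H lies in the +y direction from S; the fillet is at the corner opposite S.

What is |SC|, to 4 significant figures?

62.19

The virtual corner opposite S is at (57.50, 29.70). The tangent condition forces EC to be normal to WC and A1 meets DH tangentially, so ED is at right angles to DH, with radius 6.0, so the center E sits 6.0 in from both sides at E = (51.50, 23.70). That places the tangent points at C = (57.50, 23.70) on WC and D = (51.50, 29.70) on DH. Then |SC| = |C − S| = 62.19.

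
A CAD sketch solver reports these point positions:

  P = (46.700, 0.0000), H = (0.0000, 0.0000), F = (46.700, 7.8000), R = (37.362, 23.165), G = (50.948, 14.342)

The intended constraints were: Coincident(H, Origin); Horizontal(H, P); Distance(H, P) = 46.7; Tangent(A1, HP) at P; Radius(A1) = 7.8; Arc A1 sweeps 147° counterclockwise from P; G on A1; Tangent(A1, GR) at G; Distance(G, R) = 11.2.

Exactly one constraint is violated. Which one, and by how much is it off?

Distance(G, R) = 11.2 — off by 5.00.

H = (0.00, 0.00) ✓; H.y = 0.00, P.y = 0.00 ✓; |HP| = 46.70 ✓; ∠(FP, PH) = 90.00° ✓; |FP| = 7.800 ✓; bearing(F→G) − bearing(F→P) = 147.0° ✓; |FG| = 7.800 ✓; ∠(FG, GR) = 90.00° ✓; |GR| = 16.20 ✗.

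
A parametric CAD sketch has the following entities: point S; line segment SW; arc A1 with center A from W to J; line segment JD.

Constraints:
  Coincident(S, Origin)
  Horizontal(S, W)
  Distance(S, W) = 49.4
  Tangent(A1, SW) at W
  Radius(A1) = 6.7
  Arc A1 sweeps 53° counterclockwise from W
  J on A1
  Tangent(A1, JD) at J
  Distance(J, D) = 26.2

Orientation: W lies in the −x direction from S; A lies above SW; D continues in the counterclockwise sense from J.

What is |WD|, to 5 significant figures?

31.663

On A1, W sits at bearing -90° from A; a 53° counterclockwise sweep puts J at bearing -37°, so J = A + 6.7·(cos -37°, sin -37°) = (-44.049, 2.6678). Since A1 is tangent to JD there, AJ ⟂ JD, so JD runs along (−sin -37°, cos -37°); with |JD| = 26.2, D = (-28.282, 23.592). Then |WD| = |D − W| = 31.663.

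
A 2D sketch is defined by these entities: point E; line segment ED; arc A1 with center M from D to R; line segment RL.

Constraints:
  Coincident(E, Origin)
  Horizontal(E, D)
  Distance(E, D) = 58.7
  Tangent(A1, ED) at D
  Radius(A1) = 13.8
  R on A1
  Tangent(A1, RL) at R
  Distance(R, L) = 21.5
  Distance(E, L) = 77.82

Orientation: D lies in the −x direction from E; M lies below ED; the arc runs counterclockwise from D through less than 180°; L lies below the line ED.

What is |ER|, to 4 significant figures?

74.09

E is at the origin; ED is horizontal with |ED| = 58.7 and D on the −x side, so D = (-58.70, 0.000). A1 meets ED tangentially, so MD is at right angles to ED, so M = D + (0, -13.8) = (-58.70, -13.80). Since MR ⟂ RL (tangency), |ML| = √(13.8² + 21.5²) = 25.55 regardless of where R sits on A1. So L lies on both circle(E, 77.82) and circle(M, 25.55); the below-ED intersection is L = (-68.17, -37.53). R is the foot of the tangent from L: R = (-72.25, -16.42).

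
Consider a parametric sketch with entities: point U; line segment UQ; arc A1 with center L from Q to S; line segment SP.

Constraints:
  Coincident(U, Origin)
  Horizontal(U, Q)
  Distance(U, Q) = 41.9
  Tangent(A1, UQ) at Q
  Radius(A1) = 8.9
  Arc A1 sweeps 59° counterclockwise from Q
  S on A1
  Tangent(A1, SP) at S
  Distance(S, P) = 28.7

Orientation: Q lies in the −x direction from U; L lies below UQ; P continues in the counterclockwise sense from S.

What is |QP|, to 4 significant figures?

36.58

On A1, Q sits at bearing 90° from L; a 59° counterclockwise sweep puts S at bearing 149°, so S = L + 8.9·(cos 149°, sin 149°) = (-49.53, -4.316). A1 meets SP tangentially, so LS is at right angles to SP, so SP runs along (−sin 149°, cos 149°); with |SP| = 28.7, P = (-64.31, -28.92). Then |QP| = |P − Q| = 36.58.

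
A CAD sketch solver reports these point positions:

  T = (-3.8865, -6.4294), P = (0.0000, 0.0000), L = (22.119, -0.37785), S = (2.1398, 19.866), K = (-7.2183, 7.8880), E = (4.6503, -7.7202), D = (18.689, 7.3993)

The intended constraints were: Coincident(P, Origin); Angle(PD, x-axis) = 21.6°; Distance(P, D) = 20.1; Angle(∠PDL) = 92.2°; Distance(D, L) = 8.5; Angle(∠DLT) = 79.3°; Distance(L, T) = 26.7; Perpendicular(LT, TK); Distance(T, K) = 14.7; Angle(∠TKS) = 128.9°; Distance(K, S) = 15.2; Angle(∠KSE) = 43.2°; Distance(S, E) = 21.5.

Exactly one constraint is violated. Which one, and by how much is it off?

Distance(S, E) = 21.5 — off by 6.20.

P = (0.00, 0.00) ✓; PD at 21.60° ✓; |PD| = 20.10 ✓; ∠PDL = 92.20° ✓; |DL| = 8.500 ✓; ∠DLT = 79.30° ✓; |LT| = 26.70 ✓; ∠(LT, TK) = 90.00° ✓; |TK| = 14.70 ✓; ∠TKS = 128.9° ✓; |KS| = 15.20 ✓; ∠KSE = 43.20° ✓; |SE| = 27.70 ✗.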